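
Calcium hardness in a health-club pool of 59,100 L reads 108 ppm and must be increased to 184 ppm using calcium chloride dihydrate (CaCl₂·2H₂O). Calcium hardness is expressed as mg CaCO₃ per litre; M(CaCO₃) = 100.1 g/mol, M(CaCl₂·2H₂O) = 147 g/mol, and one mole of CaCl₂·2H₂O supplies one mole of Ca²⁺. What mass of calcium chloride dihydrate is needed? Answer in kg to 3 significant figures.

6.60 kg

Hardness to add: (184 − 108) = 76 mg/L as CaCO₃ × 59,100 L = 4492 g as CaCO₃.
Moles of Ca²⁺ (1 mol Ca²⁺ ≡ 1 mol CaCO₃): 4492 / 100.1 g/mol = 44.87 mol.
Mass of CaCl₂·2H₂O: 44.87 × 147 = 6596 g.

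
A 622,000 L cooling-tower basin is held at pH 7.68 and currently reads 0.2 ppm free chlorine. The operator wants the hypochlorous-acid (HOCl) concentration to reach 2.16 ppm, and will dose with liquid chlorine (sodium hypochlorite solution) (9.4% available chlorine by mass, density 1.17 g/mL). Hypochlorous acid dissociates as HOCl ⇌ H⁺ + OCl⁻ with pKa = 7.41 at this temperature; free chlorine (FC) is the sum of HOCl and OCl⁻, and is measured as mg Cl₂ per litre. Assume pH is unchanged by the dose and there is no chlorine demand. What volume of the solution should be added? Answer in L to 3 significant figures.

[OCl⁻]/[HOCl] = 10^(pH − pKa) = 10^(7.68 − 7.41) = 1.862; fraction as HOCl = 1/(1 + 1.862) = 0.3494.
Free chlorine required for 2.16 ppm HOCl: 2.16 / 0.3494 = 6.182 ppm.
FC to add: 6.182 − 0.2 = 5.982 mg/L as Cl₂.
Cl₂ equivalent: 5.982 mg/L × 622,000 L = 3721 g.
Product at 9.4% available Cl: 3721 / 0.094 = 39,580 g.
Volume: 39,580 g ÷ 1.17 g/mL = 33,830 mL.

33.8 L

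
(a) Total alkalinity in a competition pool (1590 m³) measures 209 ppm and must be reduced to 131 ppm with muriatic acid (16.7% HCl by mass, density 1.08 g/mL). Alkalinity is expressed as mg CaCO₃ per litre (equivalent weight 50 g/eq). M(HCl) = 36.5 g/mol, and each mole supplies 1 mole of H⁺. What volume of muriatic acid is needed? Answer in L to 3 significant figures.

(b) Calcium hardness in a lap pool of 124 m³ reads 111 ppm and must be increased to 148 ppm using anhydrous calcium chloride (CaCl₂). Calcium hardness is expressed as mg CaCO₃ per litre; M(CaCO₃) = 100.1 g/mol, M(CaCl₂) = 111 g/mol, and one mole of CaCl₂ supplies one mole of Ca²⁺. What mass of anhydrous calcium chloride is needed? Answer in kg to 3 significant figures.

(a) 502 L; (b) 5.09 kg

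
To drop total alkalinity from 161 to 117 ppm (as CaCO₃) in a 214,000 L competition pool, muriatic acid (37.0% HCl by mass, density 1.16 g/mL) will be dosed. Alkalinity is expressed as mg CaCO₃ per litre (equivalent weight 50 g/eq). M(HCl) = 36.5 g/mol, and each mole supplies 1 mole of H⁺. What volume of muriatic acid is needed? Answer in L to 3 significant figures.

16.0 L

Alkalinity to neutralize: (161 − 117) = 44 mg/L as CaCO₃ × 214,000 L = 9416 g as CaCO₃.
Equivalents of H⁺ required: 9416 ÷ 50 g/eq = 188.3 eq = 188.3 mol HCl.
Mass of HCl: 188.3 × 36.5 = 6874 g.
Mass of 37.0% solution: 6874 / 0.37 = 18,580 g.
Volume: 18,580 g ÷ 1.16 g/mL = 16,020 mL.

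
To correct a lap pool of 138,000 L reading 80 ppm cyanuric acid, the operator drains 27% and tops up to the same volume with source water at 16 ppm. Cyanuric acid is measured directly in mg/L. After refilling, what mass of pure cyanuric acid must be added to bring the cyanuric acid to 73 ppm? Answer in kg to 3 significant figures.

1.42 kg

After draining 27% and refilling: 80 × 0.73 + 16 × 0.27 = 62.72 ppm.
Deficit to target: 73 − 62.72 = 10.28 mg/L.
Mass: 10.28 mg/L × 138,000 L = 1419 g cyanuric acid.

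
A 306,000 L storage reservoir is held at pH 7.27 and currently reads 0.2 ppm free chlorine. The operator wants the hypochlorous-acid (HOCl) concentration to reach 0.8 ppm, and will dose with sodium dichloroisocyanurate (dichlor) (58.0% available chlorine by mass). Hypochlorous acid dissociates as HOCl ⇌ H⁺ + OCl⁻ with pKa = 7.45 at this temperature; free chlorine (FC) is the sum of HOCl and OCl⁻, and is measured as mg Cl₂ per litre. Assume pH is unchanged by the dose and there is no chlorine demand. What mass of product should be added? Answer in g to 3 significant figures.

595 g

[OCl⁻]/[HOCl] = 10^(pH − pKa) = 10^(7.27 − 7.45) = 0.6607; fraction as HOCl = 1/(1 + 0.6607) = 0.6022.
Free chlorine required for 0.8 ppm HOCl: 0.8 / 0.6022 = 1.329 ppm.
FC to add: 1.329 − 0.2 = 1.129 mg/L as Cl₂.
Cl₂ equivalent: 1.129 mg/L × 306,000 L = 345.3 g.
Product at 58.0% available Cl: 345.3 / 0.58 = 595.4 g.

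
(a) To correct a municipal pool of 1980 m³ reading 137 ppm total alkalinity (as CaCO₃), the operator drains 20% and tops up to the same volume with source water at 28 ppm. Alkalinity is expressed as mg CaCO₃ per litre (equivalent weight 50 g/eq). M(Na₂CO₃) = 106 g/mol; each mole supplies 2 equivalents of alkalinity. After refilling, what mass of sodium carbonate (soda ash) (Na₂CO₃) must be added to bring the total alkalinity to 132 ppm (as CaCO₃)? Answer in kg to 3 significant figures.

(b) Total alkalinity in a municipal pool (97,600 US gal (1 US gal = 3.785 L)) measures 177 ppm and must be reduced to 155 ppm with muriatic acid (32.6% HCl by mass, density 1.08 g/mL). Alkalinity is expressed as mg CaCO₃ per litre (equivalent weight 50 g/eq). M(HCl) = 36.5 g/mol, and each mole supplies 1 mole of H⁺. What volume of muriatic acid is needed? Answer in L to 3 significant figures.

(a) Volume: 1980 m³ = 1,980,000 L.
(a) After draining 20% and refilling: 137 × 0.80 + 28 × 0.20 = 115.2 ppm.
(a) Deficit to target: 132 − 115.2 = 16.8 mg/L.
(a) As CaCO₃: 16.8 mg/L × 1,980,000 L = 33,260 g; ÷ 50 g/eq ÷ 2 = 332.6 mol Na₂CO₃.
(a) Mass: 332.6 × 106 = 35,260 g.

(b) Volume: 97,600 US gal × 3.785 L/gal = 369,416 L.
(b) Alkalinity to neutralize: (177 − 155) = 22 mg/L as CaCO₃ × 369,416 L = 8127 g as CaCO₃.
(b) Equivalents of H⁺ required: 8127 ÷ 50 g/eq = 162.5 eq = 162.5 mol HCl.
(b) Mass of HCl: 162.5 × 36.5 = 5933 g.
(b) Mass of 32.6% solution: 5933 / 0.326 = 18,200 g.
(b) Volume: 18,200 g ÷ 1.08 g/mL = 16,850 mL.

(a) 35.3 kg; (b) 16.9 L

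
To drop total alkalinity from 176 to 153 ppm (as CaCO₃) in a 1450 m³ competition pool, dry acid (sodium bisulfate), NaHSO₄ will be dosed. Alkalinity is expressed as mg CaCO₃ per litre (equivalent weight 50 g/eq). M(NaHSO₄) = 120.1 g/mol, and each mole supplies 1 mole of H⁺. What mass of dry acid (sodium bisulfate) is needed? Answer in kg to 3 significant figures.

80.1 kg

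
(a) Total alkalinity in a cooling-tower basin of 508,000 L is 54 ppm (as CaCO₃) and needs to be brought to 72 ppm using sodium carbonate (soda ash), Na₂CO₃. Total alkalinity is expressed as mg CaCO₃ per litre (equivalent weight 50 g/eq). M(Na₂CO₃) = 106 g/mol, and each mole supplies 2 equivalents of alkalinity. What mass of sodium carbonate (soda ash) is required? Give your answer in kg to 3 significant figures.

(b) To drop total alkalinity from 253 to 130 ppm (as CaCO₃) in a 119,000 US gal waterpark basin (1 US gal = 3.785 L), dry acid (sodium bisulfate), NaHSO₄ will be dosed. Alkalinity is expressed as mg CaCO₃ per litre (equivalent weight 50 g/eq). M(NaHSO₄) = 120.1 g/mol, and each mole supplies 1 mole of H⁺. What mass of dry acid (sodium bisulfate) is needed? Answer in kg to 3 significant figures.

(a) 9.69 kg; (b) 133 kg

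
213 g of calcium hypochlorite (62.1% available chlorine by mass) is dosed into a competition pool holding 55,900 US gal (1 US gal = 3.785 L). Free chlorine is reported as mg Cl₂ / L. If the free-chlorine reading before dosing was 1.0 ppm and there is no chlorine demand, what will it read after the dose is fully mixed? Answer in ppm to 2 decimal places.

1.63 ppm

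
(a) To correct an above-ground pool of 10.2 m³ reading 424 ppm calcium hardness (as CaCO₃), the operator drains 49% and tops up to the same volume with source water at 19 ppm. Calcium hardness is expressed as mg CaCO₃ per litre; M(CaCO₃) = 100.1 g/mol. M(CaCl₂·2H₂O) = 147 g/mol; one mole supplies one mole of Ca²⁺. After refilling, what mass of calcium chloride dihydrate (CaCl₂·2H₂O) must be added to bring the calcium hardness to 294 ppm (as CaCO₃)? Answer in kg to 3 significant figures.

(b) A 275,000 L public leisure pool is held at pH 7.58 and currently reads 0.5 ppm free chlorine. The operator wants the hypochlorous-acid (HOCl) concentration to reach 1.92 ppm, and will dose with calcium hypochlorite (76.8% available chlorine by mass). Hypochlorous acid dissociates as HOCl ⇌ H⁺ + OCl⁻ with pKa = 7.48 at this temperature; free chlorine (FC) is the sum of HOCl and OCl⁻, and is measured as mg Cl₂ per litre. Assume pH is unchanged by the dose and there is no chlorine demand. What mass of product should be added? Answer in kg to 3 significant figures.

(a) Volume: 10.2 m³ = 10,200 L.
(a) After draining 49% and refilling: 424 × 0.51 + 19 × 0.49 = 225.55 ppm.
(a) Deficit to target: 294 − 225.55 = 68.45 mg/L.
(a) As CaCO₃: 68.45 mg/L × 10,200 L = 698.2 g; ÷ 100.1 = 6.975 mol Ca²⁺.
(a) Mass: 6.975 × 147 = 1025 g.

(b) [OCl⁻]/[HOCl] = 10^(pH − pKa) = 10^(7.58 − 7.48) = 1.259; fraction as HOCl = 1/(1 + 1.259) = 0.4427.
(b) Free chlorine required for 1.92 ppm HOCl: 1.92 / 0.4427 = 4.337 ppm.
(b) FC to add: 4.337 − 0.5 = 3.837 mg/L as Cl₂.
(b) Cl₂ equivalent: 3.837 mg/L × 275,000 L = 1055 g.
(b) Product at 76.8% available Cl: 1055 / 0.768 = 1374 g.

(a) 1.03 kg; (b) 1.37 kg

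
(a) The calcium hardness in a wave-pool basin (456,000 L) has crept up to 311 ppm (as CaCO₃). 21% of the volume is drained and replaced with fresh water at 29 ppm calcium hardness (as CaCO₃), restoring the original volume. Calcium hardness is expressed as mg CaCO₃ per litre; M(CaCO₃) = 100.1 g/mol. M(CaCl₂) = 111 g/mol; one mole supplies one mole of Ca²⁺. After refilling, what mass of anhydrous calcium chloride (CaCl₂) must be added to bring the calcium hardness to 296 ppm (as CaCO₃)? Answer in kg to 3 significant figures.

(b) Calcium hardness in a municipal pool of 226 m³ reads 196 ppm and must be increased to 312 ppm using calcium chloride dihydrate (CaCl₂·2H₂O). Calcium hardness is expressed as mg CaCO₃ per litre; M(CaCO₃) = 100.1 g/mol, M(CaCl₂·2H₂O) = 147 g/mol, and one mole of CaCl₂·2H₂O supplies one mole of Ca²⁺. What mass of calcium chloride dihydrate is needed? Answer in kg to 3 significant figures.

(a) 22.4 kg; (b) 38.5 kg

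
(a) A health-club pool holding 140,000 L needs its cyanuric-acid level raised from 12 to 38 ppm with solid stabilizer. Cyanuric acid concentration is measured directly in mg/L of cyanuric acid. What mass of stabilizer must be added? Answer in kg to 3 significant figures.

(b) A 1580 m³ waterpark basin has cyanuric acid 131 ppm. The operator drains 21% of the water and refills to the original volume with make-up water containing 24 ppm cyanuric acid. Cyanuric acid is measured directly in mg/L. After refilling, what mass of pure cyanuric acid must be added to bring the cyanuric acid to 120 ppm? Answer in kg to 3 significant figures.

(a) 3.64 kg; (b) 18.1 kg

(a) CYA to add: (38 − 12) = 26 mg/L × 140,000 L = 3640 g cyanuric acid.

(b) Volume: 1580 m³ = 1,580,000 L.
(b) After draining 21% and refilling: 131 × 0.79 + 24 × 0.21 = 108.53 ppm.
(b) Deficit to target: 120 − 108.53 = 11.47 mg/L.
(b) Mass: 11.47 mg/L × 1,580,000 L = 18,120 g cyanuric acid.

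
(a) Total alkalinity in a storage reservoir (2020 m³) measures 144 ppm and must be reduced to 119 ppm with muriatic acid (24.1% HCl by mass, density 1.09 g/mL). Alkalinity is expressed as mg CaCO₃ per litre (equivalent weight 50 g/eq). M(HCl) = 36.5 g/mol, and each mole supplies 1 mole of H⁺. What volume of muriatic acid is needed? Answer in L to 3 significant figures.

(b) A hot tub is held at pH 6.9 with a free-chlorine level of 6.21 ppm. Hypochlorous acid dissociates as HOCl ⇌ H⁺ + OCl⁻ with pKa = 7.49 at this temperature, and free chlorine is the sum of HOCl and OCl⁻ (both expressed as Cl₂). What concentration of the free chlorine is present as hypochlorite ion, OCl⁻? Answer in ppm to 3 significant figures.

(a) 140 L; (b) 1.27 ppm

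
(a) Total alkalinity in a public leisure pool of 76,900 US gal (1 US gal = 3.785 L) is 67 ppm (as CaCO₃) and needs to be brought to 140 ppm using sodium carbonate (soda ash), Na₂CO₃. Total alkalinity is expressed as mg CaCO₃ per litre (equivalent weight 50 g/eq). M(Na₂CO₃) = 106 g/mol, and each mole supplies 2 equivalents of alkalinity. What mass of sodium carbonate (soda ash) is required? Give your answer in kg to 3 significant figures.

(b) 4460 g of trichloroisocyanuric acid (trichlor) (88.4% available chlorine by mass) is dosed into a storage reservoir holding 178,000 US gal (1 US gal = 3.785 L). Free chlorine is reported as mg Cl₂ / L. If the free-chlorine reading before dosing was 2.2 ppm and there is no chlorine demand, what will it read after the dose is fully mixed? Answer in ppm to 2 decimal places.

(a) 22.5 kg; (b) 8.05 ppm

(a) Volume: 76,900 US gal × 3.785 L/gal = 291,066 L.
(a) Alkalinity to add: (140 − 67) = 73 mg/L as CaCO₃ × 291,066 L = 21,250 g as CaCO₃.
(a) Equivalents: 21,250 g ÷ 50 g/eq = 425 eq.
(a) Each mole of Na₂CO₃ supplies 2 eq, so 425 / 2 = 212.5 mol.
(a) Mass: 212.5 mol × 106 g/mol = 22,520 g.

(b) Volume: 178,000 US gal × 3.785 L/gal = 673,730 L.
(b) Available chlorine delivered: 4460 g × 0.884 = 3943 g as Cl₂.
(b) Concentration rise: 3943 g / 673,730 L = 5.852 mg/L = 5.85 ppm.
(b) Final FC: 2.2 + 5.85 = 8.05 ppm.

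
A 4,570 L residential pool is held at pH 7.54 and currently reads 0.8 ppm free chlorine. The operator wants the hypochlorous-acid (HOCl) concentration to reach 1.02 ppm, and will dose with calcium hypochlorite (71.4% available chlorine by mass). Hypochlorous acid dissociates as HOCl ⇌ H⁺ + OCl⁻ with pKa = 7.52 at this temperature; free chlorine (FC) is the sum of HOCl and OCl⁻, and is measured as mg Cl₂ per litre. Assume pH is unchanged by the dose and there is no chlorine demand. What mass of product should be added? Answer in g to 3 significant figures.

8.24 g

[OCl⁻]/[HOCl] = 10^(pH − pKa) = 10^(7.54 − 7.52) = 1.047; fraction as HOCl = 1/(1 + 1.047) = 0.4885.
Free chlorine required for 1.02 ppm HOCl: 1.02 / 0.4885 = 2.088 ppm.
FC to add: 2.088 − 0.8 = 1.288 mg/L as Cl₂.
Cl₂ equivalent: 1.288 mg/L × 4,570 L = 5.886 g.
Product at 71.4% available Cl: 5.886 / 0.714 = 8.244 g.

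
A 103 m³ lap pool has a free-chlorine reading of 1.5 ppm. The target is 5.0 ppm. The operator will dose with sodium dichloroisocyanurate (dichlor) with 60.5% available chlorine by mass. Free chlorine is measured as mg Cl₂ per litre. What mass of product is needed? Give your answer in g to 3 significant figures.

596 g

Volume: 103 m³ = 103,000 L.
Chlorine deficit: 5.0 − 1.5 = 3.5 ppm = 3.5 mg/L as Cl₂.
Cl₂ equivalent needed: 3.5 mg/L × 103,000 L = 360,500 mg = 360.5 g.
Product at 60.5% available chlorine: 360.5 / 0.605 = 595.9 g.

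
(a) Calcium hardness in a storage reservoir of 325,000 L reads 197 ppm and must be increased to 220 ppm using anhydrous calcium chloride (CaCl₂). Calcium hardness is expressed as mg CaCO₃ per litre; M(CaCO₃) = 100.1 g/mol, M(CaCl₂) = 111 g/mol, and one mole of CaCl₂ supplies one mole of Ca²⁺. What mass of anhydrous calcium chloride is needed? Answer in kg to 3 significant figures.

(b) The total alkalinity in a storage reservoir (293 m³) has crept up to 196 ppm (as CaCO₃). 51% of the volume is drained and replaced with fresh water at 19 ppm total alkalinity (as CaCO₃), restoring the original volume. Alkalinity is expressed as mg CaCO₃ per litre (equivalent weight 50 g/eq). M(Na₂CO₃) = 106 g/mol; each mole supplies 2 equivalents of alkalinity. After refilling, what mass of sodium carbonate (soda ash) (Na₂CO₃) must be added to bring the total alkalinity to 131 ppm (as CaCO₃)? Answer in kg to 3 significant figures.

(a) Hardness to add: (220 − 197) = 23 mg/L as CaCO₃ × 325,000 L = 7475 g as CaCO₃.
(a) Moles of Ca²⁺ (1 mol Ca²⁺ ≡ 1 mol CaCO₃): 7475 / 100.1 g/mol = 74.68 mol.
(a) Mass of CaCl₂: 74.68 × 111 = 8289 g.

(b) Volume: 293 m³ = 293,000 L.
(b) After draining 51% and refilling: 196 × 0.49 + 19 × 0.51 = 105.73 ppm.
(b) Deficit to target: 131 − 105.73 = 25.27 mg/L.
(b) As CaCO₃: 25.27 mg/L × 293,000 L = 7404 g; ÷ 50 g/eq ÷ 2 = 74.04 mol Na₂CO₃.
(b) Mass: 74.04 × 106 = 7848 g.

(a) 8.29 kg; (b) 7.85 kg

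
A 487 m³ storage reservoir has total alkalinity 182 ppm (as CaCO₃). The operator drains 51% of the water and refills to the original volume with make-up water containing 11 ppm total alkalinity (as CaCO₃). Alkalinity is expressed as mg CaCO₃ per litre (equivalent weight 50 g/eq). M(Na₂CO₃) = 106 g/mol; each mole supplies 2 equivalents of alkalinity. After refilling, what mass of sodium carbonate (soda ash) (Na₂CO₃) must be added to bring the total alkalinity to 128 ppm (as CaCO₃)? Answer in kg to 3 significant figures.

17.1 kg

Volume: 487 m³ = 487,000 L.
After draining 51% and refilling: 182 × 0.49 + 11 × 0.51 = 94.79 ppm.
Deficit to target: 128 − 94.79 = 33.21 mg/L.
As CaCO₃: 33.21 mg/L × 487,000 L = 16,170 g; ÷ 50 g/eq ÷ 2 = 161.7 mol Na₂CO₃.
Mass: 161.7 × 106 = 17,140 g.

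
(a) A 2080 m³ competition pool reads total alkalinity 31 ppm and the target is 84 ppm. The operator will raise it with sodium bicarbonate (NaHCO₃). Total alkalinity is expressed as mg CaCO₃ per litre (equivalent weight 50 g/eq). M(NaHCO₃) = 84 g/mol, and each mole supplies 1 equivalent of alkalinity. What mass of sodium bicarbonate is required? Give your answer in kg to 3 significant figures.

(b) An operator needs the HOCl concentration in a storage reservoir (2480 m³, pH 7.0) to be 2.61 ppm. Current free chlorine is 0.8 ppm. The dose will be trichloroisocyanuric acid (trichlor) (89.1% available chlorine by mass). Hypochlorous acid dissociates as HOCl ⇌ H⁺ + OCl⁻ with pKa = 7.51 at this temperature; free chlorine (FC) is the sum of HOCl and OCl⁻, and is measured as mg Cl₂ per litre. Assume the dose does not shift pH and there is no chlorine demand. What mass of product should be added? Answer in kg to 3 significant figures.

(a) Volume: 2080 m³ = 2,080,000 L.
(a) Alkalinity to add: (84 − 31) = 53 mg/L as CaCO₃ × 2,080,000 L = 110,200 g as CaCO₃.
(a) Equivalents: 110,200 g ÷ 50 g/eq = 2205 eq.
(a) NaHCO₃ supplies 1 eq per mole → 2205 mol.
(a) Mass: 2205 mol × 84 g/mol = 185,200 g.

(b) Volume: 2480 m³ = 2,480,000 L.
(b) [OCl⁻]/[HOCl] = 10^(pH − pKa) = 10^(7.0 − 7.51) = 0.309; fraction as HOCl = 1/(1 + 0.309) = 0.7639.
(b) Free chlorine required for 2.61 ppm HOCl: 2.61 / 0.7639 = 3.417 ppm.
(b) FC to add: 3.417 − 0.8 = 2.617 mg/L as Cl₂.
(b) Cl₂ equivalent: 2.617 mg/L × 2,480,000 L = 6489 g.
(b) Product at 89.1% available Cl: 6489 / 0.891 = 7283 g.

(a) 185 kg; (b) 7.28 kg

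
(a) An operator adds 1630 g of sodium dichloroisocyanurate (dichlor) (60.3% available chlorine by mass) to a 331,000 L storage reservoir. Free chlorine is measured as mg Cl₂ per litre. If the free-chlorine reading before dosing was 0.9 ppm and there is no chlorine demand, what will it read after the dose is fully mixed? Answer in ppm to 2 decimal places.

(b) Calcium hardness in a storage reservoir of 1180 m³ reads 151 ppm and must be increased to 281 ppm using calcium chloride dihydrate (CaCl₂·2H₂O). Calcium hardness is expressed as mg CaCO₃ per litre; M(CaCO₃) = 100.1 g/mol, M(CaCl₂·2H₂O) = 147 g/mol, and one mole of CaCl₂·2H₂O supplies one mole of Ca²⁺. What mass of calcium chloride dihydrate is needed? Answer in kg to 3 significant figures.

(a) 3.87 ppm; (b) 225 kg

(a) Available chlorine delivered: 1630 g × 0.603 = 982.9 g as Cl₂.
(a) Concentration rise: 982.9 g / 331,000 L = 2.969 mg/L = 2.97 ppm.
(a) Final FC: 0.9 + 2.97 = 3.87 ppm.

(b) Volume: 1180 m³ = 1,180,000 L.
(b) Hardness to add: (281 − 151) = 130 mg/L as CaCO₃ × 1,180,000 L = 153,400 g as CaCO₃.
(b) Moles of Ca²⁺ (1 mol Ca²⁺ ≡ 1 mol CaCO₃): 153,400 / 100.1 g/mol = 1532 mol.
(b) Mass of CaCl₂·2H₂O: 1532 × 147 = 225,300 g.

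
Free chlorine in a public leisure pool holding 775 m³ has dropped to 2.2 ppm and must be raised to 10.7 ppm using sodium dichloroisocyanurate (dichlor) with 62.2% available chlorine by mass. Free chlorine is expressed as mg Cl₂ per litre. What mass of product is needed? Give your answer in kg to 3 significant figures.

Volume: 775 m³ = 775,000 L.
Chlorine deficit: 10.7 − 2.2 = 8.5 ppm = 8.5 mg/L as Cl₂.
Cl₂ equivalent needed: 8.5 mg/L × 775,000 L = 6,588,000 mg = 6588 g.
Product at 62.2% available chlorine: 6588 / 0.622 = 10,590 g.

10.6 kg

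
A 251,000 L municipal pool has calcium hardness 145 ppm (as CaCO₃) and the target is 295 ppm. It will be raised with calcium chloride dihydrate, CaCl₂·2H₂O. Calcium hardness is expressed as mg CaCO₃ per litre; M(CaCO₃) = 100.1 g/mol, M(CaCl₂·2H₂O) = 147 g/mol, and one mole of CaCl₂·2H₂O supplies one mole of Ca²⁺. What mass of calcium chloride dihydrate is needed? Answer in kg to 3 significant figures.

55.3 kg

Hardness to add: (295 − 145) = 150 mg/L as CaCO₃ × 251,000 L = 37,650 g as CaCO₃.
Moles of Ca²⁺ (1 mol Ca²⁺ ≡ 1 mol CaCO₃): 37,650 / 100.1 g/mol = 376.1 mol.
Mass of CaCl₂·2H₂O: 376.1 × 147 = 55,290 g.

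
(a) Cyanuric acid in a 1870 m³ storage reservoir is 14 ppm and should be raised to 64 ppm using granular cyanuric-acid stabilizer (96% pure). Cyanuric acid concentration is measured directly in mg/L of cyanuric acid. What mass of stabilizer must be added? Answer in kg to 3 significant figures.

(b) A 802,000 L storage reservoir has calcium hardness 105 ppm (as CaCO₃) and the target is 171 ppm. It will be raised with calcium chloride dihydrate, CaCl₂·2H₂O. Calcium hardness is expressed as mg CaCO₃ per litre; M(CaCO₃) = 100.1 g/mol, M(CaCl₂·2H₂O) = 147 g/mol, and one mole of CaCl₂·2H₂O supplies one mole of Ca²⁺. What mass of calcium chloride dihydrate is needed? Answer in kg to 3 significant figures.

(a) Volume: 1870 m³ = 1,870,000 L.
(a) CYA to add: (64 − 14) = 50 mg/L × 1,870,000 L = 93,500 g cyanuric acid.
(a) At 96% purity: 93,500 / 0.96 = 97,400 g product.

(b) Hardness to add: (171 − 105) = 66 mg/L as CaCO₃ × 802,000 L = 52,930 g as CaCO₃.
(b) Moles of Ca²⁺ (1 mol Ca²⁺ ≡ 1 mol CaCO₃): 52,930 / 100.1 g/mol = 528.8 mol.
(b) Mass of CaCl₂·2H₂O: 528.8 × 147 = 77,730 g.

(a) 97.4 kg; (b) 77.7 kg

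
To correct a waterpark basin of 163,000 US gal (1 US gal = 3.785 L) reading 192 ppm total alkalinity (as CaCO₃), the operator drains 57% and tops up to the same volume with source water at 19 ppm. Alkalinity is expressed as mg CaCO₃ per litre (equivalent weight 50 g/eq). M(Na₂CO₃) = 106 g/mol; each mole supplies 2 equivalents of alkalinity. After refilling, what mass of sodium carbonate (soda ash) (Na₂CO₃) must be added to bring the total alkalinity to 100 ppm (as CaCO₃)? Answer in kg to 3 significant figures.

4.32 kg

Volume: 163,000 US gal × 3.785 L/gal = 616,955 L.
After draining 57% and refilling: 192 × 0.43 + 19 × 0.57 = 93.39 ppm.
Deficit to target: 100 − 93.39 = 6.61 mg/L.
As CaCO₃: 6.61 mg/L × 616,955 L = 4078 g; ÷ 50 g/eq ÷ 2 = 40.78 mol Na₂CO₃.
Mass: 40.78 × 106 = 4323 g.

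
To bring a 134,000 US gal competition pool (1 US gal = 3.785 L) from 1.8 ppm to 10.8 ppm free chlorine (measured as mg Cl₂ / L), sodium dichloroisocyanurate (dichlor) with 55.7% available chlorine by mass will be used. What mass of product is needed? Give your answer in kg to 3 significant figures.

Volume: 134,000 US gal × 3.785 L/gal = 507,190 L.
Chlorine deficit: 10.8 − 1.8 = 9 ppm = 9 mg/L as Cl₂.
Cl₂ equivalent needed: 9 mg/L × 507,190 L = 4,565,000 mg = 4565 g.
Product at 55.7% available chlorine: 4565 / 0.557 = 8195 g.

8.20 kg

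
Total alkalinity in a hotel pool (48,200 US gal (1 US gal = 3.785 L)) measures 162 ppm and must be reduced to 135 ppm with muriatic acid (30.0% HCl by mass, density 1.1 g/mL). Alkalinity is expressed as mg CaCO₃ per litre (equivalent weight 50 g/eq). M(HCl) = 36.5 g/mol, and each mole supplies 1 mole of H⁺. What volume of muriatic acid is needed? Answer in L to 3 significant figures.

10.9 L

Volume: 48,200 US gal × 3.785 L/gal = 182,437 L.
Alkalinity to neutralize: (162 − 135) = 27 mg/L as CaCO₃ × 182,437 L = 4926 g as CaCO₃.
Equivalents of H⁺ required: 4926 ÷ 50 g/eq = 98.52 eq = 98.52 mol HCl.
Mass of HCl: 98.52 × 36.5 = 3596 g.
Mass of 30.0% solution: 3596 / 0.3 = 11,990 g.
Volume: 11,990 g ÷ 1.1 g/mL = 10,900 mL.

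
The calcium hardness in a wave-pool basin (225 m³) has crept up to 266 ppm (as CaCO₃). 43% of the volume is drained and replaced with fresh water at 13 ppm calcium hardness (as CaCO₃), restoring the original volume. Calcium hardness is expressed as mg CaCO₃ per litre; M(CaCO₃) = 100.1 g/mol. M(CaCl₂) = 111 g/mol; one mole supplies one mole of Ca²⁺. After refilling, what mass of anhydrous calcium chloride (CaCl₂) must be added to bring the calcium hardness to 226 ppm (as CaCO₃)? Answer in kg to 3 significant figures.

17.2 kg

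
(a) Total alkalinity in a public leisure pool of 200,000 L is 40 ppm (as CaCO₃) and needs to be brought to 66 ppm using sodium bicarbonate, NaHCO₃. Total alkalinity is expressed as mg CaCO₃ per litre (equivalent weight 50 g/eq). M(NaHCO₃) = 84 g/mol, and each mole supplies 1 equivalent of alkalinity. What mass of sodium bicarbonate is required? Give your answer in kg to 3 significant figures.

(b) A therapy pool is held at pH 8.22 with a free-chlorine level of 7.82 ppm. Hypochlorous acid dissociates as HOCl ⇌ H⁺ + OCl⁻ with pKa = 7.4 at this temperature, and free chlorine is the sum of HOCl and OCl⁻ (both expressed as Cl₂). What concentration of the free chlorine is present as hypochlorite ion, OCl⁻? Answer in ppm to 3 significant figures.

(a) 8.74 kg; (b) 6.79 ppm

(a) Alkalinity to add: (66 − 40) = 26 mg/L as CaCO₃ × 200,000 L = 5200 g as CaCO₃.
(a) Equivalents: 5200 g ÷ 50 g/eq = 104 eq.
(a) NaHCO₃ supplies 1 eq per mole → 104 mol.
(a) Mass: 104 mol × 84 g/mol = 8736 g.

(b) [OCl⁻]/[HOCl] = 10^(pH − pKa) = 10^(8.22 − 7.4) = 10^0.82 = 6.607.
(b) Fraction as HOCl = 1 / (1 + 6.607) = 0.1315.
(b) OCl⁻ = (1 − 0.1315) × 7.82 ppm = 6.792 ppm.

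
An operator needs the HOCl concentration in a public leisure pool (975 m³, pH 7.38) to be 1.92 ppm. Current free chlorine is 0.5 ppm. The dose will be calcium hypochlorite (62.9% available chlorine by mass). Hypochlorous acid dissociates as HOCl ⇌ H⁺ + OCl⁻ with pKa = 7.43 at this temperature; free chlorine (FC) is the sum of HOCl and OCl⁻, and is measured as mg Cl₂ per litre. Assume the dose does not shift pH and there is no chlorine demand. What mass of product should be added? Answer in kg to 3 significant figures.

Volume: 975 m³ = 975,000 L.
[OCl⁻]/[HOCl] = 10^(pH − pKa) = 10^(7.38 − 7.43) = 0.8913; fraction as HOCl = 1/(1 + 0.8913) = 0.5288.
Free chlorine required for 1.92 ppm HOCl: 1.92 / 0.5288 = 3.631 ppm.
FC to add: 3.631 − 0.5 = 3.131 mg/L as Cl₂.
Cl₂ equivalent: 3.131 mg/L × 975,000 L = 3053 g.
Product at 62.9% available Cl: 3053 / 0.629 = 4854 g.

4.85 kg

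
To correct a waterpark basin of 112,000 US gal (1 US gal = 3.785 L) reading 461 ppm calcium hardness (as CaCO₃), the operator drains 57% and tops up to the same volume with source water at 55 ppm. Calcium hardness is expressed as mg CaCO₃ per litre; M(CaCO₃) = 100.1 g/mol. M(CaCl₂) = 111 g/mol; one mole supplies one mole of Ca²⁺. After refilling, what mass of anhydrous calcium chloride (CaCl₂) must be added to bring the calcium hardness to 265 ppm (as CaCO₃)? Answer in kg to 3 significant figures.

16.7 kg

Volume: 112,000 US gal × 3.785 L/gal = 423,920 L.
After draining 57% and refilling: 461 × 0.43 + 55 × 0.57 = 229.58 ppm.
Deficit to target: 265 − 229.58 = 35.42 mg/L.
As CaCO₃: 35.42 mg/L × 423,920 L = 15,020 g; ÷ 100.1 = 150 mol Ca²⁺.
Mass: 150 × 111 = 16,650 g.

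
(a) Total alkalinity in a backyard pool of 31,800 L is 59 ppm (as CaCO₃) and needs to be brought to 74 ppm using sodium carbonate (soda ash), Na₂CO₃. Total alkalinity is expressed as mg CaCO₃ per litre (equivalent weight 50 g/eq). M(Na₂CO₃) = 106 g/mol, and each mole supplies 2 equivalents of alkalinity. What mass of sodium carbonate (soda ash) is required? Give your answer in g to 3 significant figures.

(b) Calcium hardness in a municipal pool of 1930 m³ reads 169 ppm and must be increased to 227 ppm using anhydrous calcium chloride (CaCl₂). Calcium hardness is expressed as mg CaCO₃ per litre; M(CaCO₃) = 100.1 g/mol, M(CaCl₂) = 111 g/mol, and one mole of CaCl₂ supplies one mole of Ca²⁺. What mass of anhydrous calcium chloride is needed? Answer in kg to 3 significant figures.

(a) Alkalinity to add: (74 − 59) = 15 mg/L as CaCO₃ × 31,800 L = 477 g as CaCO₃.
(a) Equivalents: 477 g ÷ 50 g/eq = 9.54 eq.
(a) Each mole of Na₂CO₃ supplies 2 eq, so 9.54 / 2 = 4.77 mol.
(a) Mass: 4.77 mol × 106 g/mol = 505.6 g.

(b) Volume: 1930 m³ = 1,930,000 L.
(b) Hardness to add: (227 − 169) = 58 mg/L as CaCO₃ × 1,930,000 L = 111,900 g as CaCO₃.
(b) Moles of Ca²⁺ (1 mol Ca²⁺ ≡ 1 mol CaCO₃): 111,900 / 100.1 g/mol = 1118 mol.
(b) Mass of CaCl₂: 1118 × 111 = 124,100 g.

(a) 506 g; (b) 124 kg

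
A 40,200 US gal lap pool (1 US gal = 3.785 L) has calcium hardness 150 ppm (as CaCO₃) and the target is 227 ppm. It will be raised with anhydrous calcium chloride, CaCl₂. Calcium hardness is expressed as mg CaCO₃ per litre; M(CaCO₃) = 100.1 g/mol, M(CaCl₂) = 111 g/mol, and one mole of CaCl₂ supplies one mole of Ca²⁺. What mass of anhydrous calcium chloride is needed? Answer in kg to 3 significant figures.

13.0 kg

Volume: 40,200 US gal × 3.785 L/gal = 152,157 L.
Hardness to add: (227 − 150) = 77 mg/L as CaCO₃ × 152,157 L = 11,720 g as CaCO₃.
Moles of Ca²⁺ (1 mol Ca²⁺ ≡ 1 mol CaCO₃): 11,720 / 100.1 g/mol = 117 mol.
Mass of CaCl₂: 117 × 111 = 12,990 g.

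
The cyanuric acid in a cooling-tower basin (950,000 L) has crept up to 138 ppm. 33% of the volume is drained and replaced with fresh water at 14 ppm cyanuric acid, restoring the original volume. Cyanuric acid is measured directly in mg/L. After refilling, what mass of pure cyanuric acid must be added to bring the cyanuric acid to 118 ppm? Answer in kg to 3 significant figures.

After draining 33% and refilling: 138 × 0.67 + 14 × 0.33 = 97.08 ppm.
Deficit to target: 118 − 97.08 = 20.92 mg/L.
Mass: 20.92 mg/L × 950,000 L = 19,870 g cyanuric acid.

19.9 kg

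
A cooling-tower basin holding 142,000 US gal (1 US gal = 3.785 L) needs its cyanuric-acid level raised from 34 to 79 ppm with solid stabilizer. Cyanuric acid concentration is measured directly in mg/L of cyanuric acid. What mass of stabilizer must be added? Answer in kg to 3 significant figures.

24.2 kg

Volume: 142,000 US gal × 3.785 L/gal = 537,470 L.
CYA to add: (79 − 34) = 45 mg/L × 537,470 L = 24,190 g cyanuric acid.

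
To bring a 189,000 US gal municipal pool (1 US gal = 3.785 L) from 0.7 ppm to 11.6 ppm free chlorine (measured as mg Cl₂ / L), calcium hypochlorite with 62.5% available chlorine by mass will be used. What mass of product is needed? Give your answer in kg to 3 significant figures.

12.5 kg

Volume: 189,000 US gal × 3.785 L/gal = 715,365 L.
Chlorine deficit: 11.6 − 0.7 = 10.9 ppm = 10.9 mg/L as Cl₂.
Cl₂ equivalent needed: 10.9 mg/L × 715,365 L = 7,797,000 mg = 7797 g.
Product at 62.5% available chlorine: 7797 / 0.625 = 12,480 g.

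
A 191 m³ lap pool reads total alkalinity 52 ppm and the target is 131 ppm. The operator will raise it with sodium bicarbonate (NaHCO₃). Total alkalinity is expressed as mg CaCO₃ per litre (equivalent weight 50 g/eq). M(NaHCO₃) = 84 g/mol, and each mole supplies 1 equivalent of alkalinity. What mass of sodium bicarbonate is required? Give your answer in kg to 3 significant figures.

25.3 kg

Volume: 191 m³ = 191,000 L.
Alkalinity to add: (131 − 52) = 79 mg/L as CaCO₃ × 191,000 L = 15,090 g as CaCO₃.
Equivalents: 15,090 g ÷ 50 g/eq = 301.8 eq.
NaHCO₃ supplies 1 eq per mole → 301.8 mol.
Mass: 301.8 mol × 84 g/mol = 25,350 g.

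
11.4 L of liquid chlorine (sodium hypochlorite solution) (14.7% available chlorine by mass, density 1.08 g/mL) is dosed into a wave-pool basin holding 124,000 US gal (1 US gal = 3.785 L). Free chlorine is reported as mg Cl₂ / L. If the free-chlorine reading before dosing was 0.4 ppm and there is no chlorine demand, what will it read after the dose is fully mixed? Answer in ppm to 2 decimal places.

4.26 ppm

Volume: 124,000 US gal × 3.785 L/gal = 469,340 L.
Mass of solution: 11.4 L × 1000 mL/L × 1.08 g/mL = 12,310 g.
Available chlorine delivered: 12,310 g × 0.147 = 1810 g as Cl₂.
Concentration rise: 1810 g / 469,340 L = 3.856 mg/L = 3.86 ppm.
Final FC: 0.4 + 3.86 = 4.26 ppm.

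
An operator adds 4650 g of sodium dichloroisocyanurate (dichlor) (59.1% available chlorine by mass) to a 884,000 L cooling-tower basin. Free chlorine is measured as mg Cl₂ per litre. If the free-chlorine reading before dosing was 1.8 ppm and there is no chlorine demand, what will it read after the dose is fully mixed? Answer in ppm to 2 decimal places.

4.91 ppm

Available chlorine delivered: 4650 g × 0.591 = 2748 g as Cl₂.
Concentration rise: 2748 g / 884,000 L = 3.109 mg/L = 3.11 ppm.
Final FC: 1.8 + 3.11 = 4.91 ppm.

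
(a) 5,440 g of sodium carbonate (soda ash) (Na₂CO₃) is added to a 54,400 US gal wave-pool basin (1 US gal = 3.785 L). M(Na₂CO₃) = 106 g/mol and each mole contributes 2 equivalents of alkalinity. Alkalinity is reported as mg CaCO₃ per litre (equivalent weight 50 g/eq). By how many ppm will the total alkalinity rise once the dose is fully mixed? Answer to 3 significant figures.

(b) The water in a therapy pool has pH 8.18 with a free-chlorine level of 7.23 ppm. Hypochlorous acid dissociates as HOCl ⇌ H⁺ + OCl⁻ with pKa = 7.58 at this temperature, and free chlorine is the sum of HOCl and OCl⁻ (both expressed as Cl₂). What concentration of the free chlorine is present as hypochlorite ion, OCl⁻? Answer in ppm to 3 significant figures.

(a) Volume: 54,400 US gal × 3.785 L/gal = 205,904 L.
(a) Moles of Na₂CO₃: 5,440 g ÷ 106 g/mol = 51.32 mol → 102.6 eq of alkalinity.
(a) As CaCO₃: 102.6 eq × 50 g/eq = 5132 g.
(a) Rise: 5132 g / 205,904 L × 1000 = 24.92 mg/L.

(b) [OCl⁻]/[HOCl] = 10^(pH − pKa) = 10^(8.18 − 7.58) = 10^0.60 = 3.981.
(b) Fraction as HOCl = 1 / (1 + 3.981) = 0.2008.
(b) OCl⁻ = (1 − 0.2008) × 7.23 ppm = 5.779 ppm.

(a) 24.9 ppm; (b) 5.78 ppm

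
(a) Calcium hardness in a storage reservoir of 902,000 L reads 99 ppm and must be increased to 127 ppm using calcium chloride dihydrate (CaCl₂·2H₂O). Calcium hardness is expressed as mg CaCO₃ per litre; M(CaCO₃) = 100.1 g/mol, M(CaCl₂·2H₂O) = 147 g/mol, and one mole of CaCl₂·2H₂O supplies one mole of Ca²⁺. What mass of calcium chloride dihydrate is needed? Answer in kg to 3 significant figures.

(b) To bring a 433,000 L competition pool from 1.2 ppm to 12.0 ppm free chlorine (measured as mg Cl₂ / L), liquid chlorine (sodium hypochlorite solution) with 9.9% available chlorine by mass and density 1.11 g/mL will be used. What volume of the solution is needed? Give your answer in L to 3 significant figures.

(a) 37.1 kg; (b) 42.6 L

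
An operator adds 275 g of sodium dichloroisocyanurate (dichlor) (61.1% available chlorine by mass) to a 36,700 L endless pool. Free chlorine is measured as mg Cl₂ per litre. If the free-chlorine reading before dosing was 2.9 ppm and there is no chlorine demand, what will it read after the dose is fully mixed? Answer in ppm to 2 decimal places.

Available chlorine delivered: 275 g × 0.611 = 168 g as Cl₂.
Concentration rise: 168 g / 36,700 L = 4.578 mg/L = 4.58 ppm.
Final FC: 2.9 + 4.58 = 7.48 ppm.

7.48 ppm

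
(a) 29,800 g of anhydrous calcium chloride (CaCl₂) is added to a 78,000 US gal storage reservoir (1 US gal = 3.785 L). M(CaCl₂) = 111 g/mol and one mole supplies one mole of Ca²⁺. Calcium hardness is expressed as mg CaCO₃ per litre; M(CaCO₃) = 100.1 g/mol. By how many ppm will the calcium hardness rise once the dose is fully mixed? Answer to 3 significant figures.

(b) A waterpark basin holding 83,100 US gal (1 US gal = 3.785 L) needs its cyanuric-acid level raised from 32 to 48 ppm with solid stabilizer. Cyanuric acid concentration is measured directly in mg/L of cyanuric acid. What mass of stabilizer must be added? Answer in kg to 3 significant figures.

(a) Volume: 78,000 US gal × 3.785 L/gal = 295,230 L.
(a) Moles of Ca²⁺: 29,800 g ÷ 111 g/mol = 268.5 mol.
(a) As CaCO₃: 268.5 mol × 100.1 g/mol = 26,870 g.
(a) Rise: 26,870 g / 295,230 L × 1000 = 91.03 mg/L.

(b) Volume: 83,100 US gal × 3.785 L/gal = 314,534 L.
(b) CYA to add: (48 − 32) = 16 mg/L × 314,534 L = 5033 g cyanuric acid.

(a) 91.0 ppm; (b) 5.03 kg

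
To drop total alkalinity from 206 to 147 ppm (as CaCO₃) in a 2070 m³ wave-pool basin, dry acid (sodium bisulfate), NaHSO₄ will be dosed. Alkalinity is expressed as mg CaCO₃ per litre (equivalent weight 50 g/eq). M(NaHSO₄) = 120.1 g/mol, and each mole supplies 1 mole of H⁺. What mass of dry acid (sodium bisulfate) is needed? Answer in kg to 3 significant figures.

293 kg

Volume: 2070 m³ = 2,070,000 L.
Alkalinity to neutralize: (206 − 147) = 59 mg/L as CaCO₃ × 2,070,000 L = 122,100 g as CaCO₃.
Equivalents of H⁺ required: 122,100 ÷ 50 g/eq = 2443 eq = 2443 mol NaHSO₄.
Mass of NaHSO₄: 2443 × 120.1 = 293,400 g.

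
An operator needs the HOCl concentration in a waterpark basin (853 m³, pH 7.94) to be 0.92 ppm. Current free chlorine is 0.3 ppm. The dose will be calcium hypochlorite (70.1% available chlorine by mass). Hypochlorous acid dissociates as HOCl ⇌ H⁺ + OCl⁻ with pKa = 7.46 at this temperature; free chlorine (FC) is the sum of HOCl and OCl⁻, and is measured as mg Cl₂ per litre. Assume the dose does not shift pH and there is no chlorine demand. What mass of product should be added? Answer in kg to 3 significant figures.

4.14 kg

Volume: 853 m³ = 853,000 L.
[OCl⁻]/[HOCl] = 10^(pH − pKa) = 10^(7.94 − 7.46) = 3.02; fraction as HOCl = 1/(1 + 3.02) = 0.2488.
Free chlorine required for 0.92 ppm HOCl: 0.92 / 0.2488 = 3.698 ppm.
FC to add: 3.698 − 0.3 = 3.398 mg/L as Cl₂.
Cl₂ equivalent: 3.398 mg/L × 853,000 L = 2899 g.
Product at 70.1% available Cl: 2899 / 0.701 = 4135 g.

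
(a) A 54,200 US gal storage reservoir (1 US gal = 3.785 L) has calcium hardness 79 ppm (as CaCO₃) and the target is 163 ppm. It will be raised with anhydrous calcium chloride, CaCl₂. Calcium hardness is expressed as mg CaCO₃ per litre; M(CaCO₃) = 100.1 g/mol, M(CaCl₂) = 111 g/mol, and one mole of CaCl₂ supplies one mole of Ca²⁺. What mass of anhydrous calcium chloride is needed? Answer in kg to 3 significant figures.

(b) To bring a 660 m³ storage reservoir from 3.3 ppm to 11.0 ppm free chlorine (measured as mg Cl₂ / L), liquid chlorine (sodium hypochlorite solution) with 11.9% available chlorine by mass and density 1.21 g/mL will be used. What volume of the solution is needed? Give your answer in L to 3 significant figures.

(a) Volume: 54,200 US gal × 3.785 L/gal = 205,147 L.
(a) Hardness to add: (163 − 79) = 84 mg/L as CaCO₃ × 205,147 L = 17,230 g as CaCO₃.
(a) Moles of Ca²⁺ (1 mol Ca²⁺ ≡ 1 mol CaCO₃): 17,230 / 100.1 g/mol = 172.2 mol.
(a) Mass of CaCl₂: 172.2 × 111 = 19,110 g.

(b) Volume: 660 m³ = 660,000 L.
(b) Chlorine deficit: 11.0 − 3.3 = 7.7 ppm = 7.7 mg/L as Cl₂.
(b) Cl₂ equivalent needed: 7.7 mg/L × 660,000 L = 5,082,000 mg = 5082 g.
(b) Product at 11.9% available chlorine: 5082 / 0.119 = 42,710 g.
(b) Volume at density 1.21 g/mL: 42,710 g ÷ 1.21 g/mL = 35,290 mL.

(a) 19.1 kg; (b) 35.3 L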